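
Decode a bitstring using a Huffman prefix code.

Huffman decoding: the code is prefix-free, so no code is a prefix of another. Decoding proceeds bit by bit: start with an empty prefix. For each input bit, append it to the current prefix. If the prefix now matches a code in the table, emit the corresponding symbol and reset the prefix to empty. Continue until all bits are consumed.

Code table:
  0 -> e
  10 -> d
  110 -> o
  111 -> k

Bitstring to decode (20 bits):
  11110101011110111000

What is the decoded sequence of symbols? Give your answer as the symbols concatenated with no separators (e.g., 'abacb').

Answer: kdddkdkeee

Derivation:
Bit 0: prefix='1' (no match yet)
Bit 1: prefix='11' (no match yet)
Bit 2: prefix='111' -> emit 'k', reset
Bit 3: prefix='1' (no match yet)
Bit 4: prefix='10' -> emit 'd', reset
Bit 5: prefix='1' (no match yet)
Bit 6: prefix='10' -> emit 'd', reset
Bit 7: prefix='1' (no match yet)
Bit 8: prefix='10' -> emit 'd', reset
Bit 9: prefix='1' (no match yet)
Bit 10: prefix='11' (no match yet)
Bit 11: prefix='111' -> emit 'k', reset
Bit 12: prefix='1' (no match yet)
Bit 13: prefix='10' -> emit 'd', reset
Bit 14: prefix='1' (no match yet)
Bit 15: prefix='11' (no match yet)
Bit 16: prefix='111' -> emit 'k', reset
Bit 17: prefix='0' -> emit 'e', reset
Bit 18: prefix='0' -> emit 'e', reset
Bit 19: prefix='0' -> emit 'e', reset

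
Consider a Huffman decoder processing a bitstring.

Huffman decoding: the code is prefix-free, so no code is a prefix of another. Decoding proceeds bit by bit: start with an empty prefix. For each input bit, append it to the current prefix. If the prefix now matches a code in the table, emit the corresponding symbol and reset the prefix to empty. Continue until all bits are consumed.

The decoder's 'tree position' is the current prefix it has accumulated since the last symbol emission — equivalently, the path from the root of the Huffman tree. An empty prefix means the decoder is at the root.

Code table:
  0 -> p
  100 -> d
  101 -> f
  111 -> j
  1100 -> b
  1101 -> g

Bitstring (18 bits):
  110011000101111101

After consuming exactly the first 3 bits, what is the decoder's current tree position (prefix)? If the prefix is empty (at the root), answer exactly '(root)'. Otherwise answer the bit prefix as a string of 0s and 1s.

Answer: 110

Derivation:
Bit 0: prefix='1' (no match yet)
Bit 1: prefix='11' (no match yet)
Bit 2: prefix='110' (no match yet)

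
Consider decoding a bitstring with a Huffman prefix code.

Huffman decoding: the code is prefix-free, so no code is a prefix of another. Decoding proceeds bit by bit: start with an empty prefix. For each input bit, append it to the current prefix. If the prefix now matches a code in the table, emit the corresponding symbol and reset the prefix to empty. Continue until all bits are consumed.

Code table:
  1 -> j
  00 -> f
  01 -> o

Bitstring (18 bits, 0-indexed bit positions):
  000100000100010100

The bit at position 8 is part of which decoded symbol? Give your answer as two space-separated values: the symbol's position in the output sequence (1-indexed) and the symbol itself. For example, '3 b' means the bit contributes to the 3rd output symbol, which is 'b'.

Answer: 5 o

Derivation:
Bit 0: prefix='0' (no match yet)
Bit 1: prefix='00' -> emit 'f', reset
Bit 2: prefix='0' (no match yet)
Bit 3: prefix='01' -> emit 'o', reset
Bit 4: prefix='0' (no match yet)
Bit 5: prefix='00' -> emit 'f', reset
Bit 6: prefix='0' (no match yet)
Bit 7: prefix='00' -> emit 'f', reset
Bit 8: prefix='0' (no match yet)
Bit 9: prefix='01' -> emit 'o', reset
Bit 10: prefix='0' (no match yet)
Bit 11: prefix='00' -> emit 'f', reset
Bit 12: prefix='0' (no match yet)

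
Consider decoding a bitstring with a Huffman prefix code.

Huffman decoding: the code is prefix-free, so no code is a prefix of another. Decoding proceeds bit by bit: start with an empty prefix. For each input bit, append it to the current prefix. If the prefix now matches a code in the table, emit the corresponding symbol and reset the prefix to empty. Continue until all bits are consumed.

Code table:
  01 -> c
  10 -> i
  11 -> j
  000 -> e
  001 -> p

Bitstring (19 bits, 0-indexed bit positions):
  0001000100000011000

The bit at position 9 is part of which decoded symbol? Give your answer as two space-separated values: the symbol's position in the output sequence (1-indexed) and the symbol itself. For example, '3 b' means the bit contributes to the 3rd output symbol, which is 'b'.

Answer: 4 e

Derivation:
Bit 0: prefix='0' (no match yet)
Bit 1: prefix='00' (no match yet)
Bit 2: prefix='000' -> emit 'e', reset
Bit 3: prefix='1' (no match yet)
Bit 4: prefix='10' -> emit 'i', reset
Bit 5: prefix='0' (no match yet)
Bit 6: prefix='00' (no match yet)
Bit 7: prefix='001' -> emit 'p', reset
Bit 8: prefix='0' (no match yet)
Bit 9: prefix='00' (no match yet)
Bit 10: prefix='000' -> emit 'e', reset
Bit 11: prefix='0' (no match yet)
Bit 12: prefix='00' (no match yet)
Bit 13: prefix='000' -> emit 'e', reset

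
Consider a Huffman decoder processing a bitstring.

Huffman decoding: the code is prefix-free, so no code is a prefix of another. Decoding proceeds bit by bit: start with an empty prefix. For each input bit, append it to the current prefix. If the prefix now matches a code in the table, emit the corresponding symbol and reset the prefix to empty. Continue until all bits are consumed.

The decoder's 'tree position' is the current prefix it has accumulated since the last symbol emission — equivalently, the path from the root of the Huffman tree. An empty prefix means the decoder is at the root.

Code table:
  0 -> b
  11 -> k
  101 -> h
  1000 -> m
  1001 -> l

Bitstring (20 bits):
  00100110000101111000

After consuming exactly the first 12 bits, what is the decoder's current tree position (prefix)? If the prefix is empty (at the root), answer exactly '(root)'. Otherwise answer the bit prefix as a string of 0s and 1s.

Answer: 1

Derivation:
Bit 0: prefix='0' -> emit 'b', reset
Bit 1: prefix='0' -> emit 'b', reset
Bit 2: prefix='1' (no match yet)
Bit 3: prefix='10' (no match yet)
Bit 4: prefix='100' (no match yet)
Bit 5: prefix='1001' -> emit 'l', reset
Bit 6: prefix='1' (no match yet)
Bit 7: prefix='10' (no match yet)
Bit 8: prefix='100' (no match yet)
Bit 9: prefix='1000' -> emit 'm', reset
Bit 10: prefix='0' -> emit 'b', reset
Bit 11: prefix='1' (no match yet)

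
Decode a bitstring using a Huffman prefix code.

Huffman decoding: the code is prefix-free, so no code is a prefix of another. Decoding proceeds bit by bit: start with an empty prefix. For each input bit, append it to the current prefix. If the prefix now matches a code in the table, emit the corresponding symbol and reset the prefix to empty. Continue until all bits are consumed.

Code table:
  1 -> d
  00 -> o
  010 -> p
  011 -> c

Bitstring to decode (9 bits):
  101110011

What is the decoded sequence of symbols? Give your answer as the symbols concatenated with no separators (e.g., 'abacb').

Bit 0: prefix='1' -> emit 'd', reset
Bit 1: prefix='0' (no match yet)
Bit 2: prefix='01' (no match yet)
Bit 3: prefix='011' -> emit 'c', reset
Bit 4: prefix='1' -> emit 'd', reset
Bit 5: prefix='0' (no match yet)
Bit 6: prefix='00' -> emit 'o', reset
Bit 7: prefix='1' -> emit 'd', reset
Bit 8: prefix='1' -> emit 'd', reset

Answer: dcdodd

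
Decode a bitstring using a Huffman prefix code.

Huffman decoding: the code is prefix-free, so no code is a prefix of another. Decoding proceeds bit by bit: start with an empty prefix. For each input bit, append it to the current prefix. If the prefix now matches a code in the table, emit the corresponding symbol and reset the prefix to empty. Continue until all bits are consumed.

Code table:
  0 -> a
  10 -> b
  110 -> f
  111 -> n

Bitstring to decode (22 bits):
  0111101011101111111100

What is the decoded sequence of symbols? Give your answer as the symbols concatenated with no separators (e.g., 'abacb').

Bit 0: prefix='0' -> emit 'a', reset
Bit 1: prefix='1' (no match yet)
Bit 2: prefix='11' (no match yet)
Bit 3: prefix='111' -> emit 'n', reset
Bit 4: prefix='1' (no match yet)
Bit 5: prefix='10' -> emit 'b', reset
Bit 6: prefix='1' (no match yet)
Bit 7: prefix='10' -> emit 'b', reset
Bit 8: prefix='1' (no match yet)
Bit 9: prefix='11' (no match yet)
Bit 10: prefix='111' -> emit 'n', reset
Bit 11: prefix='0' -> emit 'a', reset
Bit 12: prefix='1' (no match yet)
Bit 13: prefix='11' (no match yet)
Bit 14: prefix='111' -> emit 'n', reset
Bit 15: prefix='1' (no match yet)
Bit 16: prefix='11' (no match yet)
Bit 17: prefix='111' -> emit 'n', reset
Bit 18: prefix='1' (no match yet)
Bit 19: prefix='11' (no match yet)
Bit 20: prefix='110' -> emit 'f', reset
Bit 21: prefix='0' -> emit 'a', reset

Answer: anbbnannfa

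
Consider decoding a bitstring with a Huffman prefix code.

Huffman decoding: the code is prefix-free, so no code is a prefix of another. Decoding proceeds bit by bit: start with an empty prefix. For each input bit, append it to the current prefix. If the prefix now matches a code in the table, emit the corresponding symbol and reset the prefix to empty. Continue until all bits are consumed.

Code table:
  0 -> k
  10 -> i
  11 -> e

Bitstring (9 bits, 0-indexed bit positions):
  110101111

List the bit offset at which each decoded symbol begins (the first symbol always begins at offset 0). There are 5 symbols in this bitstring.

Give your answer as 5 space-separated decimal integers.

Answer: 0 2 3 5 7

Derivation:
Bit 0: prefix='1' (no match yet)
Bit 1: prefix='11' -> emit 'e', reset
Bit 2: prefix='0' -> emit 'k', reset
Bit 3: prefix='1' (no match yet)
Bit 4: prefix='10' -> emit 'i', reset
Bit 5: prefix='1' (no match yet)
Bit 6: prefix='11' -> emit 'e', reset
Bit 7: prefix='1' (no match yet)
Bit 8: prefix='11' -> emit 'e', reset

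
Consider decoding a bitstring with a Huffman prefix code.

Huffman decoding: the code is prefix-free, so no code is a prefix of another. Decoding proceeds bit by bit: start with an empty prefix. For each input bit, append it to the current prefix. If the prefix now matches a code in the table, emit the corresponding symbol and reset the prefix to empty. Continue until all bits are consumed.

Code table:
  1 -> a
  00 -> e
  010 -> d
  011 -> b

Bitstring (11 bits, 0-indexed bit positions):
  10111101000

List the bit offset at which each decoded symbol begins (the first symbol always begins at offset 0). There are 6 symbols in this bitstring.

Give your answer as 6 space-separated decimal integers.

Answer: 0 1 4 5 6 9

Derivation:
Bit 0: prefix='1' -> emit 'a', reset
Bit 1: prefix='0' (no match yet)
Bit 2: prefix='01' (no match yet)
Bit 3: prefix='011' -> emit 'b', reset
Bit 4: prefix='1' -> emit 'a', reset
Bit 5: prefix='1' -> emit 'a', reset
Bit 6: prefix='0' (no match yet)
Bit 7: prefix='01' (no match yet)
Bit 8: prefix='010' -> emit 'd', reset
Bit 9: prefix='0' (no match yet)
Bit 10: prefix='00' -> emit 'e', reset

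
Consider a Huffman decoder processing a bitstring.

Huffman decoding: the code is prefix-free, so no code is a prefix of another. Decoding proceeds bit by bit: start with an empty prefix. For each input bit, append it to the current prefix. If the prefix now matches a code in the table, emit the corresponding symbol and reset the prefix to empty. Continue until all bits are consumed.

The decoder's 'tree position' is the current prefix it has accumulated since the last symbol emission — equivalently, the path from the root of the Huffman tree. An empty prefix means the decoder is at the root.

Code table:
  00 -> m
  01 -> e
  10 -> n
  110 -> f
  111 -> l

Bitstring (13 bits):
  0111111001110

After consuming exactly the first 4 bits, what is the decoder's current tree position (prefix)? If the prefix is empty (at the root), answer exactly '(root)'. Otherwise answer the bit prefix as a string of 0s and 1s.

Answer: 11

Derivation:
Bit 0: prefix='0' (no match yet)
Bit 1: prefix='01' -> emit 'e', reset
Bit 2: prefix='1' (no match yet)
Bit 3: prefix='11' (no match yet)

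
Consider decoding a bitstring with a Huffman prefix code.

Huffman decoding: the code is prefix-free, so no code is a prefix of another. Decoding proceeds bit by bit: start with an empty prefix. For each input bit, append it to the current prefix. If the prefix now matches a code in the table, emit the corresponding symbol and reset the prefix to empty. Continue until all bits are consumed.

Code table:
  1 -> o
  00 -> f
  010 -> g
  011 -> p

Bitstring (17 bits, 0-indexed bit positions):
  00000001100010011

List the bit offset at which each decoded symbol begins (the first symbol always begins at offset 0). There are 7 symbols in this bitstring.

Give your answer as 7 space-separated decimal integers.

Answer: 0 2 4 6 9 11 14

Derivation:
Bit 0: prefix='0' (no match yet)
Bit 1: prefix='00' -> emit 'f', reset
Bit 2: prefix='0' (no match yet)
Bit 3: prefix='00' -> emit 'f', reset
Bit 4: prefix='0' (no match yet)
Bit 5: prefix='00' -> emit 'f', reset
Bit 6: prefix='0' (no match yet)
Bit 7: prefix='01' (no match yet)
Bit 8: prefix='011' -> emit 'p', reset
Bit 9: prefix='0' (no match yet)
Bit 10: prefix='00' -> emit 'f', reset
Bit 11: prefix='0' (no match yet)
Bit 12: prefix='01' (no match yet)
Bit 13: prefix='010' -> emit 'g', reset
Bit 14: prefix='0' (no match yet)
Bit 15: prefix='01' (no match yet)
Bit 16: prefix='011' -> emit 'p', reset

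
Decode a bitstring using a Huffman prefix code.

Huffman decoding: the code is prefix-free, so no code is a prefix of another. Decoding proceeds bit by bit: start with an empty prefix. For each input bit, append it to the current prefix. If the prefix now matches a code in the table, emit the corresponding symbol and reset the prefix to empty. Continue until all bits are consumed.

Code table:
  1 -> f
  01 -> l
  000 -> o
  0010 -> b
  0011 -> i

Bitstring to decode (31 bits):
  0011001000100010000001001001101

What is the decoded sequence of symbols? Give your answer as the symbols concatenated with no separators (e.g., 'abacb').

Answer: ibbboblil

Derivation:
Bit 0: prefix='0' (no match yet)
Bit 1: prefix='00' (no match yet)
Bit 2: prefix='001' (no match yet)
Bit 3: prefix='0011' -> emit 'i', reset
Bit 4: prefix='0' (no match yet)
Bit 5: prefix='00' (no match yet)
Bit 6: prefix='001' (no match yet)
Bit 7: prefix='0010' -> emit 'b', reset
Bit 8: prefix='0' (no match yet)
Bit 9: prefix='00' (no match yet)
Bit 10: prefix='001' (no match yet)
Bit 11: prefix='0010' -> emit 'b', reset
Bit 12: prefix='0' (no match yet)
Bit 13: prefix='00' (no match yet)
Bit 14: prefix='001' (no match yet)
Bit 15: prefix='0010' -> emit 'b', reset
Bit 16: prefix='0' (no match yet)
Bit 17: prefix='00' (no match yet)
Bit 18: prefix='000' -> emit 'o', reset
Bit 19: prefix='0' (no match yet)
Bit 20: prefix='00' (no match yet)
Bit 21: prefix='001' (no match yet)
Bit 22: prefix='0010' -> emit 'b', reset
Bit 23: prefix='0' (no match yet)
Bit 24: prefix='01' -> emit 'l', reset
Bit 25: prefix='0' (no match yet)
Bit 26: prefix='00' (no match yet)
Bit 27: prefix='001' (no match yet)
Bit 28: prefix='0011' -> emit 'i', reset
Bit 29: prefix='0' (no match yet)
Bit 30: prefix='01' -> emit 'l', reset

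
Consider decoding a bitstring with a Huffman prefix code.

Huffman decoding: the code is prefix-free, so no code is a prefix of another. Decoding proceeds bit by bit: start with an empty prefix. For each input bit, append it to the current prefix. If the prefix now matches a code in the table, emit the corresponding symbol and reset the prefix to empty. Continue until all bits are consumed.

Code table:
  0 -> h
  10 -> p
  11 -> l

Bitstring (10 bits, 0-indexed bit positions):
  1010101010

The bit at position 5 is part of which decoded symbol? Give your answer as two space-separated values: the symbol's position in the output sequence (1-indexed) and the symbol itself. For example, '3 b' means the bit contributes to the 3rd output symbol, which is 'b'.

Answer: 3 p

Derivation:
Bit 0: prefix='1' (no match yet)
Bit 1: prefix='10' -> emit 'p', reset
Bit 2: prefix='1' (no match yet)
Bit 3: prefix='10' -> emit 'p', reset
Bit 4: prefix='1' (no match yet)
Bit 5: prefix='10' -> emit 'p', reset
Bit 6: prefix='1' (no match yet)
Bit 7: prefix='10' -> emit 'p', reset
Bit 8: prefix='1' (no match yet)
Bit 9: prefix='10' -> emit 'p', reset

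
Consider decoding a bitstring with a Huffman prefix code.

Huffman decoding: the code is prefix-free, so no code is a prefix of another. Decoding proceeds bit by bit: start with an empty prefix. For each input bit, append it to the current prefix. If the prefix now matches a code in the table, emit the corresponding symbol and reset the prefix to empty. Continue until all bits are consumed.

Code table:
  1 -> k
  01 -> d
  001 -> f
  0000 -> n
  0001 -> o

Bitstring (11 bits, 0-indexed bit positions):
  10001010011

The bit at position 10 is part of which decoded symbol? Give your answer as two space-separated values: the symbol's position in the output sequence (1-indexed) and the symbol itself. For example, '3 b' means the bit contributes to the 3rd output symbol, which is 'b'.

Answer: 5 k

Derivation:
Bit 0: prefix='1' -> emit 'k', reset
Bit 1: prefix='0' (no match yet)
Bit 2: prefix='00' (no match yet)
Bit 3: prefix='000' (no match yet)
Bit 4: prefix='0001' -> emit 'o', reset
Bit 5: prefix='0' (no match yet)
Bit 6: prefix='01' -> emit 'd', reset
Bit 7: prefix='0' (no match yet)
Bit 8: prefix='00' (no match yet)
Bit 9: prefix='001' -> emit 'f', reset
Bit 10: prefix='1' -> emit 'k', reset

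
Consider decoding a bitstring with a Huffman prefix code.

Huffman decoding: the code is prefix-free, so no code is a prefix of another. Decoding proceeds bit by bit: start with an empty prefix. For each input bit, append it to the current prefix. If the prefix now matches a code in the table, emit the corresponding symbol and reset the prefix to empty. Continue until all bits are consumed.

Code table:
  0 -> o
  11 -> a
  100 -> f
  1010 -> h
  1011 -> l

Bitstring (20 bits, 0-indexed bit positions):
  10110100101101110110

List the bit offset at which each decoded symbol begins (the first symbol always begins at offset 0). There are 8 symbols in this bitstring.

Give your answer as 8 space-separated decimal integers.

Bit 0: prefix='1' (no match yet)
Bit 1: prefix='10' (no match yet)
Bit 2: prefix='101' (no match yet)
Bit 3: prefix='1011' -> emit 'l', reset
Bit 4: prefix='0' -> emit 'o', reset
Bit 5: prefix='1' (no match yet)
Bit 6: prefix='10' (no match yet)
Bit 7: prefix='100' -> emit 'f', reset
Bit 8: prefix='1' (no match yet)
Bit 9: prefix='10' (no match yet)
Bit 10: prefix='101' (no match yet)
Bit 11: prefix='1011' -> emit 'l', reset
Bit 12: prefix='0' -> emit 'o', reset
Bit 13: prefix='1' (no match yet)
Bit 14: prefix='11' -> emit 'a', reset
Bit 15: prefix='1' (no match yet)
Bit 16: prefix='10' (no match yet)
Bit 17: prefix='101' (no match yet)
Bit 18: prefix='1011' -> emit 'l', reset
Bit 19: prefix='0' -> emit 'o', reset

Answer: 0 4 5 8 12 13 15 19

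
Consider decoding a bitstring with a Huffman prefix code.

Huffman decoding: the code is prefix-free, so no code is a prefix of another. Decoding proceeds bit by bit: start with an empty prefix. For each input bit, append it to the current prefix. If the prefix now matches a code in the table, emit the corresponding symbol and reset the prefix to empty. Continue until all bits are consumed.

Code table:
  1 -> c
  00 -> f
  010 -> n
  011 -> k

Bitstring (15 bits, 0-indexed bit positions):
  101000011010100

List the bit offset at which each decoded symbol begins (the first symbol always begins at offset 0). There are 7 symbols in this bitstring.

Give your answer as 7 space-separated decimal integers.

Answer: 0 1 4 6 9 12 13

Derivation:
Bit 0: prefix='1' -> emit 'c', reset
Bit 1: prefix='0' (no match yet)
Bit 2: prefix='01' (no match yet)
Bit 3: prefix='010' -> emit 'n', reset
Bit 4: prefix='0' (no match yet)
Bit 5: prefix='00' -> emit 'f', reset
Bit 6: prefix='0' (no match yet)
Bit 7: prefix='01' (no match yet)
Bit 8: prefix='011' -> emit 'k', reset
Bit 9: prefix='0' (no match yet)
Bit 10: prefix='01' (no match yet)
Bit 11: prefix='010' -> emit 'n', reset
Bit 12: prefix='1' -> emit 'c', reset
Bit 13: prefix='0' (no match yet)
Bit 14: prefix='00' -> emit 'f', reset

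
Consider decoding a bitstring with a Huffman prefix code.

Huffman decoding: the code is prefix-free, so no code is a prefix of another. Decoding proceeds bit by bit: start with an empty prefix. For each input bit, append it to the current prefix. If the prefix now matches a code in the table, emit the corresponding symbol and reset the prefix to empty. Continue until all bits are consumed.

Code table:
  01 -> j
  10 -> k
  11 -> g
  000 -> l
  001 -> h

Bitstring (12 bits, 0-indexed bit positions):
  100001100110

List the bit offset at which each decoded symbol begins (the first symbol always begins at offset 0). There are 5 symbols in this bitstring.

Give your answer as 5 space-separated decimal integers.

Bit 0: prefix='1' (no match yet)
Bit 1: prefix='10' -> emit 'k', reset
Bit 2: prefix='0' (no match yet)
Bit 3: prefix='00' (no match yet)
Bit 4: prefix='000' -> emit 'l', reset
Bit 5: prefix='1' (no match yet)
Bit 6: prefix='11' -> emit 'g', reset
Bit 7: prefix='0' (no match yet)
Bit 8: prefix='00' (no match yet)
Bit 9: prefix='001' -> emit 'h', reset
Bit 10: prefix='1' (no match yet)
Bit 11: prefix='10' -> emit 'k', reset

Answer: 0 2 5 7 10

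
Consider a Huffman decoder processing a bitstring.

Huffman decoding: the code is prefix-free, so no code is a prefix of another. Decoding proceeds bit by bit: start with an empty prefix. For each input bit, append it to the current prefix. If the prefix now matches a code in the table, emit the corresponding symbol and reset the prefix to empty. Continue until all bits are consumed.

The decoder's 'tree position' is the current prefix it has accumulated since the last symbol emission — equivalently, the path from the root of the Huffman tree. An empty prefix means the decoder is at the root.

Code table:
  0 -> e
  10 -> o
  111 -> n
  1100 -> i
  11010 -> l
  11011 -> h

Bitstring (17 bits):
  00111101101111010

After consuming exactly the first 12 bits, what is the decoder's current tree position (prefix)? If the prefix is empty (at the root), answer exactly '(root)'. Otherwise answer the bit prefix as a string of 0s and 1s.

Bit 0: prefix='0' -> emit 'e', reset
Bit 1: prefix='0' -> emit 'e', reset
Bit 2: prefix='1' (no match yet)
Bit 3: prefix='11' (no match yet)
Bit 4: prefix='111' -> emit 'n', reset
Bit 5: prefix='1' (no match yet)
Bit 6: prefix='10' -> emit 'o', reset
Bit 7: prefix='1' (no match yet)
Bit 8: prefix='11' (no match yet)
Bit 9: prefix='110' (no match yet)
Bit 10: prefix='1101' (no match yet)
Bit 11: prefix='11011' -> emit 'h', reset

Answer: (root)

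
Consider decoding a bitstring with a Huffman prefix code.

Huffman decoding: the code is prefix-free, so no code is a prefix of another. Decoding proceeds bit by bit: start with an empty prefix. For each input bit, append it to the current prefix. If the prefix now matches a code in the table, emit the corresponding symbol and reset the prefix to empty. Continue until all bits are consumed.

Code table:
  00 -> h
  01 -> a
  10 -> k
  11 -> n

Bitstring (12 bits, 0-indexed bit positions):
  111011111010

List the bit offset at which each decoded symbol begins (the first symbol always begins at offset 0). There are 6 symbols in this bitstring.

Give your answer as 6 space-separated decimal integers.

Bit 0: prefix='1' (no match yet)
Bit 1: prefix='11' -> emit 'n', reset
Bit 2: prefix='1' (no match yet)
Bit 3: prefix='10' -> emit 'k', reset
Bit 4: prefix='1' (no match yet)
Bit 5: prefix='11' -> emit 'n', reset
Bit 6: prefix='1' (no match yet)
Bit 7: prefix='11' -> emit 'n', reset
Bit 8: prefix='1' (no match yet)
Bit 9: prefix='10' -> emit 'k', reset
Bit 10: prefix='1' (no match yet)
Bit 11: prefix='10' -> emit 'k', reset

Answer: 0 2 4 6 8 10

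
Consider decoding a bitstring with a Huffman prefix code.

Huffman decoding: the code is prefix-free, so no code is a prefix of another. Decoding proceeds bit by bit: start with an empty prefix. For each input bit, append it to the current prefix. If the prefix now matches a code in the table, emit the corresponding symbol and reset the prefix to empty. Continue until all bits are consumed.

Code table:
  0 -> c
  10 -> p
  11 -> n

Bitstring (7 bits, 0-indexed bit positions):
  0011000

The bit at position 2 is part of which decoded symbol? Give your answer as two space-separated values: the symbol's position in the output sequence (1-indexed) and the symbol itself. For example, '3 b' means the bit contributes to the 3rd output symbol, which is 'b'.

Bit 0: prefix='0' -> emit 'c', reset
Bit 1: prefix='0' -> emit 'c', reset
Bit 2: prefix='1' (no match yet)
Bit 3: prefix='11' -> emit 'n', reset
Bit 4: prefix='0' -> emit 'c', reset
Bit 5: prefix='0' -> emit 'c', reset
Bit 6: prefix='0' -> emit 'c', reset

Answer: 3 n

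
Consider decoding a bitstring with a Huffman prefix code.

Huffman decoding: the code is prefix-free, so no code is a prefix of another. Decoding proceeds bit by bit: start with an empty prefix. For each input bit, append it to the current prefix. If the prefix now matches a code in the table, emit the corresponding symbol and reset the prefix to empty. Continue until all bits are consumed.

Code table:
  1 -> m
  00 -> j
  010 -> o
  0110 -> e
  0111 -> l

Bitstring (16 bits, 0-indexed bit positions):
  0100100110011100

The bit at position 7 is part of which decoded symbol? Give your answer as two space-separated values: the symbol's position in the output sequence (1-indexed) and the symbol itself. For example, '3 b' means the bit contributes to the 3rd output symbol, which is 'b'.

Bit 0: prefix='0' (no match yet)
Bit 1: prefix='01' (no match yet)
Bit 2: prefix='010' -> emit 'o', reset
Bit 3: prefix='0' (no match yet)
Bit 4: prefix='01' (no match yet)
Bit 5: prefix='010' -> emit 'o', reset
Bit 6: prefix='0' (no match yet)
Bit 7: prefix='01' (no match yet)
Bit 8: prefix='011' (no match yet)
Bit 9: prefix='0110' -> emit 'e', reset
Bit 10: prefix='0' (no match yet)
Bit 11: prefix='01' (no match yet)

Answer: 3 e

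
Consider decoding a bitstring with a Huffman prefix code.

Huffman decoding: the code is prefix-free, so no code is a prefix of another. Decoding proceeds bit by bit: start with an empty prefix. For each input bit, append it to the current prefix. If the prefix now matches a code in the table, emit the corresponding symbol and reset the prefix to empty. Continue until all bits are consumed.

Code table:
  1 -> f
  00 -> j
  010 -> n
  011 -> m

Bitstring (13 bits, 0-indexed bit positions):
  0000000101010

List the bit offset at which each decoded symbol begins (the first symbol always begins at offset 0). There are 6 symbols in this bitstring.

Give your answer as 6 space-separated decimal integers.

Bit 0: prefix='0' (no match yet)
Bit 1: prefix='00' -> emit 'j', reset
Bit 2: prefix='0' (no match yet)
Bit 3: prefix='00' -> emit 'j', reset
Bit 4: prefix='0' (no match yet)
Bit 5: prefix='00' -> emit 'j', reset
Bit 6: prefix='0' (no match yet)
Bit 7: prefix='01' (no match yet)
Bit 8: prefix='010' -> emit 'n', reset
Bit 9: prefix='1' -> emit 'f', reset
Bit 10: prefix='0' (no match yet)
Bit 11: prefix='01' (no match yet)
Bit 12: prefix='010' -> emit 'n', reset

Answer: 0 2 4 6 9 10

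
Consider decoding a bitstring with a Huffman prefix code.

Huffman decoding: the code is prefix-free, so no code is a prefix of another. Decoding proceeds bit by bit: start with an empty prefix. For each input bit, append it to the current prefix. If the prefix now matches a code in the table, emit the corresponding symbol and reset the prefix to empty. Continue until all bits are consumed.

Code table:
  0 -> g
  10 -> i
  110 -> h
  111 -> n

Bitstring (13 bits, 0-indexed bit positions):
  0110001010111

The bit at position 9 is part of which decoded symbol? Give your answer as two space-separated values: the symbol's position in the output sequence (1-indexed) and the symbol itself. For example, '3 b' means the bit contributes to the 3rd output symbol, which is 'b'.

Bit 0: prefix='0' -> emit 'g', reset
Bit 1: prefix='1' (no match yet)
Bit 2: prefix='11' (no match yet)
Bit 3: prefix='110' -> emit 'h', reset
Bit 4: prefix='0' -> emit 'g', reset
Bit 5: prefix='0' -> emit 'g', reset
Bit 6: prefix='1' (no match yet)
Bit 7: prefix='10' -> emit 'i', reset
Bit 8: prefix='1' (no match yet)
Bit 9: prefix='10' -> emit 'i', reset
Bit 10: prefix='1' (no match yet)
Bit 11: prefix='11' (no match yet)
Bit 12: prefix='111' -> emit 'n', reset

Answer: 6 i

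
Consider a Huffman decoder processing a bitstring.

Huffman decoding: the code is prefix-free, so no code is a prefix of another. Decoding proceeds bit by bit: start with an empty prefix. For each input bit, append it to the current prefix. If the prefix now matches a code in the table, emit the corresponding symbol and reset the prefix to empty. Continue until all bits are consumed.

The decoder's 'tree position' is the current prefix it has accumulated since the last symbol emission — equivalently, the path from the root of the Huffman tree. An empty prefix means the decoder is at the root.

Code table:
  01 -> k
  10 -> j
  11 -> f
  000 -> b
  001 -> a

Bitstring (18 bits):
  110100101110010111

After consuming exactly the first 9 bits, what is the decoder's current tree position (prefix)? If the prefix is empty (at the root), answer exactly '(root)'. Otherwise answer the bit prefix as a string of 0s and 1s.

Bit 0: prefix='1' (no match yet)
Bit 1: prefix='11' -> emit 'f', reset
Bit 2: prefix='0' (no match yet)
Bit 3: prefix='01' -> emit 'k', reset
Bit 4: prefix='0' (no match yet)
Bit 5: prefix='00' (no match yet)
Bit 6: prefix='001' -> emit 'a', reset
Bit 7: prefix='0' (no match yet)
Bit 8: prefix='01' -> emit 'k', reset

Answer: (root)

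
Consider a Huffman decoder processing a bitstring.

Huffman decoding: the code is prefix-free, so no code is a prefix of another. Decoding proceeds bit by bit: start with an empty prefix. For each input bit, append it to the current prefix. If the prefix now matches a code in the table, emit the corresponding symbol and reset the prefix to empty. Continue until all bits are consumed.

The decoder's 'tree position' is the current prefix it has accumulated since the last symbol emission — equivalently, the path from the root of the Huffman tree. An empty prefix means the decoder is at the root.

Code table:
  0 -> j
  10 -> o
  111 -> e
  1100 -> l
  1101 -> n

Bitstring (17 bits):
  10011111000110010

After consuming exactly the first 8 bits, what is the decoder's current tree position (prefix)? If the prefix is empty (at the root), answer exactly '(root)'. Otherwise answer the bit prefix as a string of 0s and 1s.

Bit 0: prefix='1' (no match yet)
Bit 1: prefix='10' -> emit 'o', reset
Bit 2: prefix='0' -> emit 'j', reset
Bit 3: prefix='1' (no match yet)
Bit 4: prefix='11' (no match yet)
Bit 5: prefix='111' -> emit 'e', reset
Bit 6: prefix='1' (no match yet)
Bit 7: prefix='11' (no match yet)

Answer: 11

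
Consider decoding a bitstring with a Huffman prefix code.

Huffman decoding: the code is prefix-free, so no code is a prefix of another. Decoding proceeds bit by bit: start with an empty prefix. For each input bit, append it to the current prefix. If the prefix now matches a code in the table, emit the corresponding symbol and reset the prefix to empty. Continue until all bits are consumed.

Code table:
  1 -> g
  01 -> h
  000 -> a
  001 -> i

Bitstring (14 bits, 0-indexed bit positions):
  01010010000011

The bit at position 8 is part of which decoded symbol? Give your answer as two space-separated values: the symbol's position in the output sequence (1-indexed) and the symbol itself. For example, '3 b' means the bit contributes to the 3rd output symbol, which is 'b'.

Bit 0: prefix='0' (no match yet)
Bit 1: prefix='01' -> emit 'h', reset
Bit 2: prefix='0' (no match yet)
Bit 3: prefix='01' -> emit 'h', reset
Bit 4: prefix='0' (no match yet)
Bit 5: prefix='00' (no match yet)
Bit 6: prefix='001' -> emit 'i', reset
Bit 7: prefix='0' (no match yet)
Bit 8: prefix='00' (no match yet)
Bit 9: prefix='000' -> emit 'a', reset
Bit 10: prefix='0' (no match yet)
Bit 11: prefix='00' (no match yet)
Bit 12: prefix='001' -> emit 'i', reset

Answer: 4 a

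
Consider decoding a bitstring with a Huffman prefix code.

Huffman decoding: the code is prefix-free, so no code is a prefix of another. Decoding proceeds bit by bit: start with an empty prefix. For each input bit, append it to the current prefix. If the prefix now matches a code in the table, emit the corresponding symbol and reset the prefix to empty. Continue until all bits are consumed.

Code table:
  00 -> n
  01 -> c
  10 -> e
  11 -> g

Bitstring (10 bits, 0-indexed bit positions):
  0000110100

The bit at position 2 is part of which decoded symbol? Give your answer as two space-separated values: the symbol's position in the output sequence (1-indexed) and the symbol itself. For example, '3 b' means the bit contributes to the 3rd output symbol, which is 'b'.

Bit 0: prefix='0' (no match yet)
Bit 1: prefix='00' -> emit 'n', reset
Bit 2: prefix='0' (no match yet)
Bit 3: prefix='00' -> emit 'n', reset
Bit 4: prefix='1' (no match yet)
Bit 5: prefix='11' -> emit 'g', reset
Bit 6: prefix='0' (no match yet)

Answer: 2 n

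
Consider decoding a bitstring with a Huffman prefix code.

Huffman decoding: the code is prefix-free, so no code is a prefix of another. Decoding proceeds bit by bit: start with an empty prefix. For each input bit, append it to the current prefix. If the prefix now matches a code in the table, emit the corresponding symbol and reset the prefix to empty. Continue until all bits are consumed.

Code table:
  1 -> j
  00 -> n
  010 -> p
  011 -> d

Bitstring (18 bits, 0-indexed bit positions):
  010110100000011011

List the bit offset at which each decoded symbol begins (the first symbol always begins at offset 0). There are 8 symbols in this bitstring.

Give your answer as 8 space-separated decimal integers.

Answer: 0 3 4 5 8 10 12 15

Derivation:
Bit 0: prefix='0' (no match yet)
Bit 1: prefix='01' (no match yet)
Bit 2: prefix='010' -> emit 'p', reset
Bit 3: prefix='1' -> emit 'j', reset
Bit 4: prefix='1' -> emit 'j', reset
Bit 5: prefix='0' (no match yet)
Bit 6: prefix='01' (no match yet)
Bit 7: prefix='010' -> emit 'p', reset
Bit 8: prefix='0' (no match yet)
Bit 9: prefix='00' -> emit 'n', reset
Bit 10: prefix='0' (no match yet)
Bit 11: prefix='00' -> emit 'n', reset
Bit 12: prefix='0' (no match yet)
Bit 13: prefix='01' (no match yet)
Bit 14: prefix='011' -> emit 'd', reset
Bit 15: prefix='0' (no match yet)
Bit 16: prefix='01' (no match yet)
Bit 17: prefix='011' -> emit 'd', reset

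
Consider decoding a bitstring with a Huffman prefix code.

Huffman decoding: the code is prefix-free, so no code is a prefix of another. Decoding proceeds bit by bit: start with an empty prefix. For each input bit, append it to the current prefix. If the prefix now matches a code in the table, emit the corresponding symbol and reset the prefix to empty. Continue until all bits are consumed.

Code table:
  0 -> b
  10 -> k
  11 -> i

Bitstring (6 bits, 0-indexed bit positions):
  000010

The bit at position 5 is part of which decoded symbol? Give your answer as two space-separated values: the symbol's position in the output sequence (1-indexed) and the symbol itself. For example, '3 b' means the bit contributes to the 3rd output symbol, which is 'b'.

Bit 0: prefix='0' -> emit 'b', reset
Bit 1: prefix='0' -> emit 'b', reset
Bit 2: prefix='0' -> emit 'b', reset
Bit 3: prefix='0' -> emit 'b', reset
Bit 4: prefix='1' (no match yet)
Bit 5: prefix='10' -> emit 'k', reset

Answer: 5 k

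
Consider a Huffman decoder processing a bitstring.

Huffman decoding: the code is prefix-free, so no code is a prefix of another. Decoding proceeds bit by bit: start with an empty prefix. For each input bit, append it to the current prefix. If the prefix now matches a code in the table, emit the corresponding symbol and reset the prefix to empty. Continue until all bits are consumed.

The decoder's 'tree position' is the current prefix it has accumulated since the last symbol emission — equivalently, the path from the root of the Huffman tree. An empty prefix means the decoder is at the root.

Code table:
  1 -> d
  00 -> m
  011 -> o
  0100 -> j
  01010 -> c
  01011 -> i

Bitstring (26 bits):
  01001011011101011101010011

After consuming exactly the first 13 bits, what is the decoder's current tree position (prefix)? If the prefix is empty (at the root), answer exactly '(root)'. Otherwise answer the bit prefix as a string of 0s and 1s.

Answer: 0

Derivation:
Bit 0: prefix='0' (no match yet)
Bit 1: prefix='01' (no match yet)
Bit 2: prefix='010' (no match yet)
Bit 3: prefix='0100' -> emit 'j', reset
Bit 4: prefix='1' -> emit 'd', reset
Bit 5: prefix='0' (no match yet)
Bit 6: prefix='01' (no match yet)
Bit 7: prefix='011' -> emit 'o', reset
Bit 8: prefix='0' (no match yet)
Bit 9: prefix='01' (no match yet)
Bit 10: prefix='011' -> emit 'o', reset
Bit 11: prefix='1' -> emit 'd', reset
Bit 12: prefix='0' (no match yet)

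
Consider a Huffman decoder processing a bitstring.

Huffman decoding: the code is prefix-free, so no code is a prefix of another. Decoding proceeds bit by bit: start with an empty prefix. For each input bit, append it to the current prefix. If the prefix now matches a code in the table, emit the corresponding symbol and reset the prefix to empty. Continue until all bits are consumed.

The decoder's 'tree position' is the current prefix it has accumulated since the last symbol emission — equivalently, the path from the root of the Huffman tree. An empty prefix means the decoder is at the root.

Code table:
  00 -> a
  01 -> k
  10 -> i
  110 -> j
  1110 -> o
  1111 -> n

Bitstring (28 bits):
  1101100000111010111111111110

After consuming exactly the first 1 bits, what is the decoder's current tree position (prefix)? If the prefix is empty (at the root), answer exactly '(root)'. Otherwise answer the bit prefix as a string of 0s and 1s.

Bit 0: prefix='1' (no match yet)

Answer: 1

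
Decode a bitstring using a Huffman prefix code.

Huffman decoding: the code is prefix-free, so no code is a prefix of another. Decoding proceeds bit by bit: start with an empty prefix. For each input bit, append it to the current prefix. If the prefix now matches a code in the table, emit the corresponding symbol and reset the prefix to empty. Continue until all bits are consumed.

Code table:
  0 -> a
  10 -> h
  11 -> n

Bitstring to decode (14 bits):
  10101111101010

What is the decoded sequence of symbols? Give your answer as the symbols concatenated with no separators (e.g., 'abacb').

Answer: hhnnhhh

Derivation:
Bit 0: prefix='1' (no match yet)
Bit 1: prefix='10' -> emit 'h', reset
Bit 2: prefix='1' (no match yet)
Bit 3: prefix='10' -> emit 'h', reset
Bit 4: prefix='1' (no match yet)
Bit 5: prefix='11' -> emit 'n', reset
Bit 6: prefix='1' (no match yet)
Bit 7: prefix='11' -> emit 'n', reset
Bit 8: prefix='1' (no match yet)
Bit 9: prefix='10' -> emit 'h', reset
Bit 10: prefix='1' (no match yet)
Bit 11: prefix='10' -> emit 'h', reset
Bit 12: prefix='1' (no match yet)
Bit 13: prefix='10' -> emit 'h', reset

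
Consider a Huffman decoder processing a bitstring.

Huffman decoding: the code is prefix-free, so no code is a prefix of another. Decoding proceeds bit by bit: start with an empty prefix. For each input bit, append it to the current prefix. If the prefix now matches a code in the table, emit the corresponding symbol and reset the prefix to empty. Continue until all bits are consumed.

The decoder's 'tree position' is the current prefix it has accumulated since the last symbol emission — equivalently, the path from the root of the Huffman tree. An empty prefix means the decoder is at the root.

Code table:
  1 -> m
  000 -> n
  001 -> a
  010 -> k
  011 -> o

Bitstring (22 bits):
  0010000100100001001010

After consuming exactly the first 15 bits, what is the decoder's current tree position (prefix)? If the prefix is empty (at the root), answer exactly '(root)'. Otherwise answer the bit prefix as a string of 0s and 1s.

Bit 0: prefix='0' (no match yet)
Bit 1: prefix='00' (no match yet)
Bit 2: prefix='001' -> emit 'a', reset
Bit 3: prefix='0' (no match yet)
Bit 4: prefix='00' (no match yet)
Bit 5: prefix='000' -> emit 'n', reset
Bit 6: prefix='0' (no match yet)
Bit 7: prefix='01' (no match yet)
Bit 8: prefix='010' -> emit 'k', reset
Bit 9: prefix='0' (no match yet)
Bit 10: prefix='01' (no match yet)
Bit 11: prefix='010' -> emit 'k', reset
Bit 12: prefix='0' (no match yet)
Bit 13: prefix='00' (no match yet)
Bit 14: prefix='000' -> emit 'n', reset

Answer: (root)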